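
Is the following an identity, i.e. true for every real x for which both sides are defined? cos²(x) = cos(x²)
No, this is NOT an identity.

Claim: cos²(x) = cos(x²).
Test a specific point where both sides are defined: x = -π/4.
LHS = cos²(x) ≈ 0.5000
RHS = cos(x²) ≈ 0.8157
Since 0.5000 ≠ 0.8157, the equation fails at this point, so it cannot hold for every real x for which both sides are defined.
cos²(x) means (cos x)², squaring the output; cos(x²) squares the input. These are different functions.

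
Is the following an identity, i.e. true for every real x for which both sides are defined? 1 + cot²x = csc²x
Yes, this is an identity.

Claim: 1 + cot²x = csc²x.
Reasoning: Start from sin²x + cos²x = 1 and divide every term by sin²x (allowed wherever cot x and csc x are defined): 1 + cot²x = 1/sin²x = csc²x.
So the two sides agree for every real x for which both sides are defined.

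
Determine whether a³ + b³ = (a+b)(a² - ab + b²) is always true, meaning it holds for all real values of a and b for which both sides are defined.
Yes, this is an identity.

Claim: a³ + b³ = (a+b)(a² - ab + b²).
Reasoning: Expand the right side: (a+b)(a² - ab + b²) = a³ - a²b + ab² + a²b - ab² + b³ = a³ + b³ (the middle terms cancel in pairs).
So the two sides agree for all real values of a and b for which both sides are defined.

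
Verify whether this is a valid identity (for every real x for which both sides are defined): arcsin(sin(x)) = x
No, this is NOT an identity.

Claim: arcsin(sin(x)) = x.
Test a specific point where both sides are defined: x = 2π/3.
LHS = arcsin(sin(x)) ≈ 1.0472
RHS = x ≈ 2.0944
Since 1.0472 ≠ 2.0944, the equation fails at this point, so it cannot hold for every real x for which both sides are defined.
arcsin only returns values in [-π/2, π/2], so arcsin(sin(x)) = x holds only for x in that interval, not for all real x.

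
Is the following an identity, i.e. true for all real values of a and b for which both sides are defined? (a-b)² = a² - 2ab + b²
Yes, this is an identity.

Claim: (a-b)² = a² - 2ab + b².
Reasoning: Expand: (a-b)² = (a-b)(a-b) = a·a - a·b - b·a + b·b = a² - 2ab + b².
So the two sides agree for all real values of a and b for which both sides are defined.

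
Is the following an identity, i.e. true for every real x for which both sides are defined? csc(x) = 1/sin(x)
Yes, this is an identity.

Claim: csc(x) = 1/sin(x).
Reasoning: csc(x) is by definition the reciprocal of sin(x), wherever sin(x) ≠ 0.
So the two sides agree for every real x for which both sides are defined.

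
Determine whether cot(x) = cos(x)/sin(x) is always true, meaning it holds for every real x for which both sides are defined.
Yes, this is an identity.

Claim: cot(x) = cos(x)/sin(x).
Reasoning: cot(x) is defined as 1/tan(x) = 1/(sin(x)/cos(x)) = cos(x)/sin(x), wherever sin(x) ≠ 0.
So the two sides agree for every real x for which both sides are defined.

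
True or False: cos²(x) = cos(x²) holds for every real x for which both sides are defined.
Claim: cos²(x) = cos(x²).
Test a specific point where both sides are defined: x = π/6.
LHS = cos²(x) ≈ 0.7500
RHS = cos(x²) ≈ 0.9627
Since 0.7500 ≠ 0.9627, the equation fails at this point, so it cannot hold for every real x for which both sides are defined.
cos²(x) means (cos x)², squaring the output; cos(x²) squares the input. These are different functions.

Conclusion: False.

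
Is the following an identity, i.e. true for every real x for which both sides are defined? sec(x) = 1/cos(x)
Claim: sec(x) = 1/cos(x).
Reasoning: sec(x) is by definition the reciprocal of cos(x), wherever cos(x) ≠ 0.
So the two sides agree for every real x for which both sides are defined.

Conclusion: Yes, this is an identity.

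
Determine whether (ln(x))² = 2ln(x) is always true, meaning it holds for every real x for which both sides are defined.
Claim: (ln(x))² = 2ln(x).
Test a specific point where both sides are defined: x = 3/2.
LHS = (ln(x))² ≈ 0.1644
RHS = 2ln(x) ≈ 0.8109
Since 0.1644 ≠ 0.8109, the equation fails at this point, so it cannot hold for every real x for which both sides are defined.
2ln(x) equals ln(x²), which is not the same as (ln x)².

Conclusion: No, this is NOT an identity.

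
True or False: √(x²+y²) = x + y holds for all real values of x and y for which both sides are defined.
False.

Claim: √(x²+y²) = x + y.
Test a specific point where both sides are defined: x = 3/2, y = 3.
LHS = √(x²+y²) ≈ 3.3541
RHS = x + y ≈ 4.5000
Since 3.3541 ≠ 4.5000, the equation fails at this point, so it cannot hold for all real values of x and y for which both sides are defined.
(x+y)² = x² + 2xy + y², not x² + y², so the square root does not split this way.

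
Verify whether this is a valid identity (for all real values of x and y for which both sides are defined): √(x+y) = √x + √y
Claim: √(x+y) = √x + √y.
Test a specific point where both sides are defined: x = 5, y = 1/2.
LHS = √(x+y) ≈ 2.3452
RHS = √x + √y ≈ 2.9432
Since 2.3452 ≠ 2.9432, the equation fails at this point, so it cannot hold for all real values of x and y for which both sides are defined.
Squaring the right side gives x + 2√(xy) + y, not x + y.

Conclusion: No, this is NOT an identity.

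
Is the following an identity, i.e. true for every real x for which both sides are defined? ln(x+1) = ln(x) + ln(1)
Claim: ln(x+1) = ln(x) + ln(1).
Test a specific point where both sides are defined: x = 5.
LHS = ln(x+1) ≈ 1.7918
RHS = ln(x) + ln(1) ≈ 1.6094
Since 1.7918 ≠ 1.6094, the equation fails at this point, so it cannot hold for every real x for which both sides are defined.
ln(1) = 0, so the right side is just ln(x), which differs from ln(x+1).

Conclusion: No, this is NOT an identity.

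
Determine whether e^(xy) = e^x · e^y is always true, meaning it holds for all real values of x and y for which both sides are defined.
No, this is NOT an identity.

Claim: e^(xy) = e^x · e^y.
Test a specific point where both sides are defined: x = 5, y = -1.
LHS = e^(xy) ≈ 0.0067
RHS = e^x · e^y ≈ 54.5982
Since 0.0067 ≠ 54.5982, the equation fails at this point, so it cannot hold for all real values of x and y for which both sides are defined.
e^x · e^y = e^(x+y), not e^(xy).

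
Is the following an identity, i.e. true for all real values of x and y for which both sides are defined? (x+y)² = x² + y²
Claim: (x+y)² = x² + y².
Test a specific point where both sides are defined: x = -3, y = 4.
LHS = (x+y)² ≈ 1.0000
RHS = x² + y² ≈ 25.0000
Since 1.0000 ≠ 25.0000, the equation fails at this point, so it cannot hold for all real values of x and y for which both sides are defined.
The correct expansion is (x+y)² = x² + 2xy + y²; the cross term 2xy is missing.

Conclusion: No, this is NOT an identity.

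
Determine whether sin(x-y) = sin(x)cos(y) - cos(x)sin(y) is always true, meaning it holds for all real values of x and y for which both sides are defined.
Claim: sin(x-y) = sin(x)cos(y) - cos(x)sin(y).
Reasoning: Replace y by -y in sin(x+y) = sin(x)cos(y) + cos(x)sin(y) and use cos(-y) = cos(y), sin(-y) = -sin(y): sin(x-y) = sin(x)cos(y) - cos(x)sin(y).
So the two sides agree for all real values of x and y for which both sides are defined.

Conclusion: Yes, this is an identity.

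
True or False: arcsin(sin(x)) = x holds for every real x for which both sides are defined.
Claim: arcsin(sin(x)) = x.
Test a specific point where both sides are defined: x = 3π/4.
LHS = arcsin(sin(x)) ≈ 0.7854
RHS = x ≈ 2.3562
Since 0.7854 ≠ 2.3562, the equation fails at this point, so it cannot hold for every real x for which both sides are defined.
arcsin only returns values in [-π/2, π/2], so arcsin(sin(x)) = x holds only for x in that interval, not for all real x.

Conclusion: False.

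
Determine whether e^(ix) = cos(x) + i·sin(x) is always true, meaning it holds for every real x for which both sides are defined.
Claim: e^(ix) = cos(x) + i·sin(x).
Reasoning: Euler's formula. Expand e^(ix) = Σ (ix)^k / k!. Since i² = -1, the even-k terms are Σ (-1)^m x^(2m)/(2m)! = cos(x) and the odd-k terms are i · Σ (-1)^m x^(2m+1)/(2m+1)! = i·sin(x).
So the two sides agree for every real x for which both sides are defined.

Conclusion: Yes, this is an identity.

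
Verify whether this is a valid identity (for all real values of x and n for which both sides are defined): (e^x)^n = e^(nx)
Claim: (e^x)^n = e^(nx).
Reasoning: e^x is a positive real number, and for a positive base B and real exponent n, B^n = e^(n·ln B). With B = e^x, ln B = x, so (e^x)^n = e^(n·x).
So the two sides agree for all real values of x and n for which both sides are defined.

Conclusion: Yes, this is an identity.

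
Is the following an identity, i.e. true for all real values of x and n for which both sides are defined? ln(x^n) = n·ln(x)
Claim: ln(x^n) = n·ln(x).
Reasoning: The right side requires x > 0. For x > 0, x^n = (e^(ln x))^n = e^(n·ln x), so taking ln of both sides gives ln(x^n) = n·ln(x).
So the two sides agree for all real values of x and n for which both sides are defined.

Conclusion: Yes, this is an identity.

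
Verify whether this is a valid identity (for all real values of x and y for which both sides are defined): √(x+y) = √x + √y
No, this is NOT an identity.

Claim: √(x+y) = √x + √y.
Test a specific point where both sides are defined: x = 5, y = 5.
LHS = √(x+y) ≈ 3.1623
RHS = √x + √y ≈ 4.4721
Since 3.1623 ≠ 4.4721, the equation fails at this point, so it cannot hold for all real values of x and y for which both sides are defined.
Squaring the right side gives x + 2√(xy) + y, not x + y.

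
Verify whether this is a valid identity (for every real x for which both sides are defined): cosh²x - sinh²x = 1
Claim: cosh²x - sinh²x = 1.
Reasoning: With cosh(x) = (e^x + e^-x)/2 and sinh(x) = (e^x - e^-x)/2: cosh²x = (e^(2x) + 2 + e^(-2x))/4 and sinh²x = (e^(2x) - 2 + e^(-2x))/4. Subtracting leaves 4/4 = 1.
So the two sides agree for every real x for which both sides are defined.

Conclusion: Yes, this is an identity.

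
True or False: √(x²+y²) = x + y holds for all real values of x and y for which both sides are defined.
False.

Claim: √(x²+y²) = x + y.
Test a specific point where both sides are defined: x = -1, y = 2.
LHS = √(x²+y²) ≈ 2.2361
RHS = x + y ≈ 1.0000
Since 2.2361 ≠ 1.0000, the equation fails at this point, so it cannot hold for all real values of x and y for which both sides are defined.
(x+y)² = x² + 2xy + y², not x² + y², so the square root does not split this way.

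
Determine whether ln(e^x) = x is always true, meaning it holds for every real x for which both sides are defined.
Claim: ln(e^x) = x.
Reasoning: ln is the inverse of the exponential: ln(e^x) asks for the exponent p with e^p = e^x, and since e^p is one-to-one that exponent is p = x.
So the two sides agree for every real x for which both sides are defined.

Conclusion: Yes, this is an identity.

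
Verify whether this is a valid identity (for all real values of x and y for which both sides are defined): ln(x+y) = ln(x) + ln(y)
No, this is NOT an identity.

Claim: ln(x+y) = ln(x) + ln(y).
Test a specific point where both sides are defined: x = 3, y = 2.
LHS = ln(x+y) ≈ 1.6094
RHS = ln(x) + ln(y) ≈ 1.7918
Since 1.6094 ≠ 1.7918, the equation fails at this point, so it cannot hold for all real values of x and y for which both sides are defined.
ln(x) + ln(y) = ln(xy), not ln(x+y).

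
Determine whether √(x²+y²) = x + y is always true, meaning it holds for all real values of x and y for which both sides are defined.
No, this is NOT an identity.

Claim: √(x²+y²) = x + y.
Test a specific point where both sides are defined: x = 4, y = 3/2.
LHS = √(x²+y²) ≈ 4.2720
RHS = x + y ≈ 5.5000
Since 4.2720 ≠ 5.5000, the equation fails at this point, so it cannot hold for all real values of x and y for which both sides are defined.
(x+y)² = x² + 2xy + y², not x² + y², so the square root does not split this way.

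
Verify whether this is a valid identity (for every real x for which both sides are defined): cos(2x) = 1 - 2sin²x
Yes, this is an identity.

Claim: cos(2x) = 1 - 2sin²x.
Reasoning: cos(2x) = cos²x - sin²x. Replace cos²x by 1 - sin²x: (1 - sin²x) - sin²x = 1 - 2sin²x.
So the two sides agree for every real x for which both sides are defined.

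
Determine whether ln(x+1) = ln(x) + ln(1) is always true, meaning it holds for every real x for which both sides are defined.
Claim: ln(x+1) = ln(x) + ln(1).
Test a specific point where both sides are defined: x = 5.
LHS = ln(x+1) ≈ 1.7918
RHS = ln(x) + ln(1) ≈ 1.6094
Since 1.7918 ≠ 1.6094, the equation fails at this point, so it cannot hold for every real x for which both sides are defined.
ln(1) = 0, so the right side is just ln(x), which differs from ln(x+1).

Conclusion: No, this is NOT an identity.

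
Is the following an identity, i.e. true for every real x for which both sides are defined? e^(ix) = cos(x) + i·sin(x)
Claim: e^(ix) = cos(x) + i·sin(x).
Reasoning: Euler's formula. Expand e^(ix) = Σ (ix)^k / k!. Since i² = -1, the even-k terms are Σ (-1)^m x^(2m)/(2m)! = cos(x) and the odd-k terms are i · Σ (-1)^m x^(2m+1)/(2m+1)! = i·sin(x).
So the two sides agree for every real x for which both sides are defined.

Conclusion: Yes, this is an identity.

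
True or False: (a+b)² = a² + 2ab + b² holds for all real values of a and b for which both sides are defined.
True.

Claim: (a+b)² = a² + 2ab + b².
Reasoning: Expand: (a+b)² = (a+b)(a+b) = a·a + a·b + b·a + b·b = a² + 2ab + b².
So the two sides agree for all real values of a and b for which both sides are defined.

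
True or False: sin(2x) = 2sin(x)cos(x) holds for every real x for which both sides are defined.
True.

Claim: sin(2x) = 2sin(x)cos(x).
Reasoning: Put y = x in the addition formula sin(x+y) = sin(x)cos(y) + cos(x)sin(y): sin(2x) = sin(x)cos(x) + cos(x)sin(x) = 2sin(x)cos(x).
So the two sides agree for every real x for which both sides are defined.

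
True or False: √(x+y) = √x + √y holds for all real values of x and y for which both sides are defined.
Claim: √(x+y) = √x + √y.
Test a specific point where both sides are defined: x = 4, y = 2.
LHS = √(x+y) ≈ 2.4495
RHS = √x + √y ≈ 3.4142
Since 2.4495 ≠ 3.4142, the equation fails at this point, so it cannot hold for all real values of x and y for which both sides are defined.
Squaring the right side gives x + 2√(xy) + y, not x + y.

Conclusion: False.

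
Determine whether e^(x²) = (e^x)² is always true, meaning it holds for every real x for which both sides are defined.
Claim: e^(x²) = (e^x)².
Test a specific point where both sides are defined: x = -1.
LHS = e^(x²) ≈ 2.7183
RHS = (e^x)² ≈ 0.1353
Since 2.7183 ≠ 0.1353, the equation fails at this point, so it cannot hold for every real x for which both sides are defined.
(e^x)² = e^(2x), and 2x ≠ x² in general.

Conclusion: No, this is NOT an identity.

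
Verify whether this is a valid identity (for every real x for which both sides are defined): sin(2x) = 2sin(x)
No, this is NOT an identity.

Claim: sin(2x) = 2sin(x).
Test a specific point where both sides are defined: x = -π/2.
LHS = sin(2x) ≈ 0.0000
RHS = 2sin(x) ≈ -2.0000
Since 0.0000 ≠ -2.0000, the equation fails at this point, so it cannot hold for every real x for which both sides are defined.
The correct double-angle formula is sin(2x) = 2sin(x)cos(x).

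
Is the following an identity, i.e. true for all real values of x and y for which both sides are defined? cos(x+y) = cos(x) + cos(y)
Claim: cos(x+y) = cos(x) + cos(y).
Test a specific point where both sides are defined: x = π/6, y = π.
LHS = cos(x+y) ≈ -0.8660
RHS = cos(x) + cos(y) ≈ -0.1340
Since -0.8660 ≠ -0.1340, the equation fails at this point, so it cannot hold for all real values of x and y for which both sides are defined.
The correct expansion is cos(x+y) = cos(x)cos(y) - sin(x)sin(y); cosine is not additive.

Conclusion: No, this is NOT an identity.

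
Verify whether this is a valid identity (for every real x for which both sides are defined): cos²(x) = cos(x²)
No, this is NOT an identity.

Claim: cos²(x) = cos(x²).
Test a specific point where both sides are defined: x = -π/4.
LHS = cos²(x) ≈ 0.5000
RHS = cos(x²) ≈ 0.8157
Since 0.5000 ≠ 0.8157, the equation fails at this point, so it cannot hold for every real x for which both sides are defined.
cos²(x) means (cos x)², squaring the output; cos(x²) squares the input. These are different functions.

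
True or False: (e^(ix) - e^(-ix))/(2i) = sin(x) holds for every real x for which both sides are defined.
Claim: (e^(ix) - e^(-ix))/(2i) = sin(x).
Reasoning: By Euler's formula e^(ix) = cos(x) + i·sin(x) and e^(-ix) = cos(x) - i·sin(x). Subtracting cancels the cosine terms: e^(ix) - e^(-ix) = 2i·sin(x); divide by 2i.
So the two sides agree for every real x for which both sides are defined.

Conclusion: True.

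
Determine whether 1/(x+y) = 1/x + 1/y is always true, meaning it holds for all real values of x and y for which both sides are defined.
Claim: 1/(x+y) = 1/x + 1/y.
Test a specific point where both sides are defined: x = -1, y = 1/2.
LHS = 1/(x+y) ≈ -2.0000
RHS = 1/x + 1/y ≈ 1.0000
Since -2.0000 ≠ 1.0000, the equation fails at this point, so it cannot hold for all real values of x and y for which both sides are defined.
1/x + 1/y = (x+y)/(xy), which is not 1/(x+y).

Conclusion: No, this is NOT an identity.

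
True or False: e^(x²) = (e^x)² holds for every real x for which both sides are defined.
False.

Claim: e^(x²) = (e^x)².
Test a specific point where both sides are defined: x = 1.
LHS = e^(x²) ≈ 2.7183
RHS = (e^x)² ≈ 7.3891
Since 2.7183 ≠ 7.3891, the equation fails at this point, so it cannot hold for every real x for which both sides are defined.
(e^x)² = e^(2x), and 2x ≠ x² in general.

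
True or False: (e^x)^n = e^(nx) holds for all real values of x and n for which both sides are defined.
True.

Claim: (e^x)^n = e^(nx).
Reasoning: e^x is a positive real number, and for a positive base B and real exponent n, B^n = e^(n·ln B). With B = e^x, ln B = x, so (e^x)^n = e^(n·x).
So the two sides agree for all real values of x and n for which both sides are defined.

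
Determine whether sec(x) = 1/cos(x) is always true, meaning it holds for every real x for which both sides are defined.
Yes, this is an identity.

Claim: sec(x) = 1/cos(x).
Reasoning: sec(x) is by definition the reciprocal of cos(x), wherever cos(x) ≠ 0.
So the two sides agree for every real x for which both sides are defined.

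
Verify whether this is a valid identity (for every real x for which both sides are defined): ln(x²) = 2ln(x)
Yes, this is an identity.

Claim: ln(x²) = 2ln(x).
Reasoning: The right side requires x > 0. For x > 0, x² = (e^(ln x))² = e^(2ln x), so ln(x²) = 2ln(x). (For x < 0 the right side is undefined, so those values are outside the claim.)
So the two sides agree for every real x for which both sides are defined.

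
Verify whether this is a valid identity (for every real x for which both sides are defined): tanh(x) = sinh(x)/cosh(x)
Yes, this is an identity.

Claim: tanh(x) = sinh(x)/cosh(x).
Reasoning: tanh(x) is defined as sinh(x)/cosh(x) = (e^x - e^-x)/(e^x + e^-x); cosh(x) ≥ 1 is never zero, so this holds for every real x.
So the two sides agree for every real x for which both sides are defined.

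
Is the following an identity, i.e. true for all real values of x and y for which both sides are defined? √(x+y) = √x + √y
No, this is NOT an identity.

Claim: √(x+y) = √x + √y.
Test a specific point where both sides are defined: x = 1, y = 3.
LHS = √(x+y) ≈ 2.0000
RHS = √x + √y ≈ 2.7321
Since 2.0000 ≠ 2.7321, the equation fails at this point, so it cannot hold for all real values of x and y for which both sides are defined.
Squaring the right side gives x + 2√(xy) + y, not x + y.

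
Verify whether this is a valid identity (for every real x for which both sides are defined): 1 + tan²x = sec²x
Yes, this is an identity.

Claim: 1 + tan²x = sec²x.
Reasoning: Start from sin²x + cos²x = 1 and divide every term by cos²x (allowed wherever tan x and sec x are defined): tan²x + 1 = 1/cos²x = sec²x.
So the two sides agree for every real x for which both sides are defined.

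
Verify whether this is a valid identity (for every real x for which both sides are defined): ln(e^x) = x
Yes, this is an identity.

Claim: ln(e^x) = x.
Reasoning: ln is the inverse of the exponential: ln(e^x) asks for the exponent p with e^p = e^x, and since e^p is one-to-one that exponent is p = x.
So the two sides agree for every real x for which both sides are defined.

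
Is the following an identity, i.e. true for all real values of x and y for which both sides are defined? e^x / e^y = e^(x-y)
Yes, this is an identity.

Claim: e^x / e^y = e^(x-y).
Reasoning: 1/e^y = e^(-y), so e^x / e^y = e^x · e^(-y) = e^(x + (-y)) = e^(x-y) by the product rule for exponents.
So the two sides agree for all real values of x and y for which both sides are defined.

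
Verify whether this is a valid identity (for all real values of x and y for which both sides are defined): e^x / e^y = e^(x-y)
Claim: e^x / e^y = e^(x-y).
Reasoning: 1/e^y = e^(-y), so e^x / e^y = e^x · e^(-y) = e^(x + (-y)) = e^(x-y) by the product rule for exponents.
So the two sides agree for all real values of x and y for which both sides are defined.

Conclusion: Yes, this is an identity.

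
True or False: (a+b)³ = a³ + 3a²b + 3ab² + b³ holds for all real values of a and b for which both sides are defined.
Claim: (a+b)³ = a³ + 3a²b + 3ab² + b³.
Reasoning: (a+b)³ = (a+b)(a+b)² = (a+b)(a² + 2ab + b²) = a³ + 2a²b + ab² + a²b + 2ab² + b³ = a³ + 3a²b + 3ab² + b³.
So the two sides agree for all real values of a and b for which both sides are defined.

Conclusion: True.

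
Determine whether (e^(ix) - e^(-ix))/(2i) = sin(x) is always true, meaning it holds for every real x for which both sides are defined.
Claim: (e^(ix) - e^(-ix))/(2i) = sin(x).
Reasoning: By Euler's formula e^(ix) = cos(x) + i·sin(x) and e^(-ix) = cos(x) - i·sin(x). Subtracting cancels the cosine terms: e^(ix) - e^(-ix) = 2i·sin(x); divide by 2i.
So the two sides agree for every real x for which both sides are defined.

Conclusion: Yes, this is an identity.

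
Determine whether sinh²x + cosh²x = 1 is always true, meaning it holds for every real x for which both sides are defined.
No, this is NOT an identity.

Claim: sinh²x + cosh²x = 1.
Test a specific point where both sides are defined: x = 3/2.
LHS = sinh²x + cosh²x ≈ 10.0677
RHS = 1 ≈ 1.0000
Since 10.0677 ≠ 1.0000, the equation fails at this point, so it cannot hold for every real x for which both sides are defined.
The correct hyperbolic identity is cosh²x - sinh²x = 1 (a difference); the sum sinh²x + cosh²x equals cosh(2x).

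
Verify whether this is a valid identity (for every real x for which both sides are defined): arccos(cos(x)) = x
No, this is NOT an identity.

Claim: arccos(cos(x)) = x.
Test a specific point where both sides are defined: x = -π/3.
LHS = arccos(cos(x)) ≈ 1.0472
RHS = x ≈ -1.0472
Since 1.0472 ≠ -1.0472, the equation fails at this point, so it cannot hold for every real x for which both sides are defined.
arccos only returns values in [0, π], so arccos(cos(x)) = x holds only for x in that interval, not for all real x.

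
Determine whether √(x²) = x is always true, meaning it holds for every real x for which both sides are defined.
No, this is NOT an identity.

Claim: √(x²) = x.
Test a specific point where both sides are defined: x = -3.
LHS = √(x²) ≈ 3.0000
RHS = x ≈ -3.0000
Since 3.0000 ≠ -3.0000, the equation fails at this point, so it cannot hold for every real x for which both sides are defined.
√(x²) = |x|, which differs from x whenever x < 0 (both sides are defined for every real x).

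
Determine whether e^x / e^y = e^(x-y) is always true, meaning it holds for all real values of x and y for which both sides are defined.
Yes, this is an identity.

Claim: e^x / e^y = e^(x-y).
Reasoning: 1/e^y = e^(-y), so e^x / e^y = e^x · e^(-y) = e^(x + (-y)) = e^(x-y) by the product rule for exponents.
So the two sides agree for all real values of x and y for which both sides are defined.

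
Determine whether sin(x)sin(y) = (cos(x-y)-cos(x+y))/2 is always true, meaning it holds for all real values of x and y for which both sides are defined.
Yes, this is an identity.

Claim: sin(x)sin(y) = (cos(x-y)-cos(x+y))/2.
Reasoning: cos(x-y) = cos(x)cos(y) + sin(x)sin(y) and cos(x+y) = cos(x)cos(y) - sin(x)sin(y). Subtracting, cos(x-y) - cos(x+y) = 2sin(x)sin(y); divide by 2.
So the two sides agree for all real values of x and y for which both sides are defined.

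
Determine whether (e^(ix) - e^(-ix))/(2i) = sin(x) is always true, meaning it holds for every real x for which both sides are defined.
Claim: (e^(ix) - e^(-ix))/(2i) = sin(x).
Reasoning: By Euler's formula e^(ix) = cos(x) + i·sin(x) and e^(-ix) = cos(x) - i·sin(x). Subtracting cancels the cosine terms: e^(ix) - e^(-ix) = 2i·sin(x); divide by 2i.
So the two sides agree for every real x for which both sides are defined.

Conclusion: Yes, this is an identity.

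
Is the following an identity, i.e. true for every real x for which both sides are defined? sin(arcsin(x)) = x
Claim: sin(arcsin(x)) = x.
Reasoning: For -1 ≤ x ≤ 1 (where arcsin is defined), arcsin(x) is by definition an angle whose sine equals x. Taking the sine of that angle returns x. (Note the other order, arcsin(sin x) = x, is NOT an identity.)
So the two sides agree for every real x for which both sides are defined.

Conclusion: Yes, this is an identity.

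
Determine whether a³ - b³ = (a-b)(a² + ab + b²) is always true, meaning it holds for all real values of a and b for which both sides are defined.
Claim: a³ - b³ = (a-b)(a² + ab + b²).
Reasoning: Expand the right side: (a-b)(a² + ab + b²) = a³ + a²b + ab² - a²b - ab² - b³ = a³ - b³ (the middle terms cancel in pairs).
So the two sides agree for all real values of a and b for which both sides are defined.

Conclusion: Yes, this is an identity.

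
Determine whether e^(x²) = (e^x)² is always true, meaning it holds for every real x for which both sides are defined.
Claim: e^(x²) = (e^x)².
Test a specific point where both sides are defined: x = -1.
LHS = e^(x²) ≈ 2.7183
RHS = (e^x)² ≈ 0.1353
Since 2.7183 ≠ 0.1353, the equation fails at this point, so it cannot hold for every real x for which both sides are defined.
(e^x)² = e^(2x), and 2x ≠ x² in general.

Conclusion: No, this is NOT an identity.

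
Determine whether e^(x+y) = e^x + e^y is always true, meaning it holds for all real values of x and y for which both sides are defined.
Claim: e^(x+y) = e^x + e^y.
Test a specific point where both sides are defined: x = -1, y = 4.
LHS = e^(x+y) ≈ 20.0855
RHS = e^x + e^y ≈ 54.9660
Since 20.0855 ≠ 54.9660, the equation fails at this point, so it cannot hold for all real values of x and y for which both sides are defined.
The correct rule is e^(x+y) = e^x · e^y (a product, not a sum).

Conclusion: No, this is NOT an identity.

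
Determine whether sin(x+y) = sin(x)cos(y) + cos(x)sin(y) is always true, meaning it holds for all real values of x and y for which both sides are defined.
Claim: sin(x+y) = sin(x)cos(y) + cos(x)sin(y).
Reasoning: By Euler's formula e^(i(x+y)) = e^(ix)·e^(iy) = (cos x + i·sin x)(cos y + i·sin y). The imaginary part of the left side is sin(x+y); the imaginary part of the product is sin(x)cos(y) + cos(x)sin(y).
So the two sides agree for all real values of x and y for which both sides are defined.

Conclusion: Yes, this is an identity.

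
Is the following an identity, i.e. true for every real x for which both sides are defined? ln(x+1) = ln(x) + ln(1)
Claim: ln(x+1) = ln(x) + ln(1).
Test a specific point where both sides are defined: x = 4.
LHS = ln(x+1) ≈ 1.6094
RHS = ln(x) + ln(1) ≈ 1.3863
Since 1.6094 ≠ 1.3863, the equation fails at this point, so it cannot hold for every real x for which both sides are defined.
ln(1) = 0, so the right side is just ln(x), which differs from ln(x+1).

Conclusion: No, this is NOT an identity.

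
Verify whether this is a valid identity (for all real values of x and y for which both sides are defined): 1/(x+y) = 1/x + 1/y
No, this is NOT an identity.

Claim: 1/(x+y) = 1/x + 1/y.
Test a specific point where both sides are defined: x = 2, y = 1/2.
LHS = 1/(x+y) ≈ 0.4000
RHS = 1/x + 1/y ≈ 2.5000
Since 0.4000 ≠ 2.5000, the equation fails at this point, so it cannot hold for all real values of x and y for which both sides are defined.
1/x + 1/y = (x+y)/(xy), which is not 1/(x+y).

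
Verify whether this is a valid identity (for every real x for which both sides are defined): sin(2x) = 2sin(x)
No, this is NOT an identity.

Claim: sin(2x) = 2sin(x).
Test a specific point where both sides are defined: x = π/4.
LHS = sin(2x) ≈ 1.0000
RHS = 2sin(x) ≈ 1.4142
Since 1.0000 ≠ 1.4142, the equation fails at this point, so it cannot hold for every real x for which both sides are defined.
The correct double-angle formula is sin(2x) = 2sin(x)cos(x).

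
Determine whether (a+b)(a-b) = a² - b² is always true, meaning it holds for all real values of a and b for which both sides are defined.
Yes, this is an identity.

Claim: (a+b)(a-b) = a² - b².
Reasoning: Expand: (a+b)(a-b) = a² - ab + ba - b² = a² - b² (the cross terms cancel).
So the two sides agree for all real values of a and b for which both sides are defined.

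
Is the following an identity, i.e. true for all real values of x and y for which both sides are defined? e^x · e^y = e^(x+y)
Yes, this is an identity.

Claim: e^x · e^y = e^(x+y).
Reasoning: This is the law of exponents for a common base: multiplying powers adds exponents. E.g. from the series, (Σ x^j/j!)(Σ y^k/k!) = Σ_m (Σ_{j+k=m} x^j y^k/(j!k!)) = Σ_m (x+y)^m/m! by the binomial theorem.
So the two sides agree for all real values of x and y for which both sides are defined.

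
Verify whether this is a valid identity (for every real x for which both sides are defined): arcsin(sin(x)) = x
Claim: arcsin(sin(x)) = x.
Test a specific point where both sides are defined: x = π.
LHS = arcsin(sin(x)) ≈ 0.0000
RHS = x ≈ 3.1416
Since 0.0000 ≠ 3.1416, the equation fails at this point, so it cannot hold for every real x for which both sides are defined.
arcsin only returns values in [-π/2, π/2], so arcsin(sin(x)) = x holds only for x in that interval, not for all real x.

Conclusion: No, this is NOT an identity.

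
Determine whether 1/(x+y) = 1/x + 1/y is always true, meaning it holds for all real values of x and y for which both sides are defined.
Claim: 1/(x+y) = 1/x + 1/y.
Test a specific point where both sides are defined: x = 1, y = 1/2.
LHS = 1/(x+y) ≈ 0.6667
RHS = 1/x + 1/y ≈ 3.0000
Since 0.6667 ≠ 3.0000, the equation fails at this point, so it cannot hold for all real values of x and y for which both sides are defined.
1/x + 1/y = (x+y)/(xy), which is not 1/(x+y).

Conclusion: No, this is NOT an identity.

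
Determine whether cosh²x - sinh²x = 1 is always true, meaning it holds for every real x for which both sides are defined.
Claim: cosh²x - sinh²x = 1.
Reasoning: With cosh(x) = (e^x + e^-x)/2 and sinh(x) = (e^x - e^-x)/2: cosh²x = (e^(2x) + 2 + e^(-2x))/4 and sinh²x = (e^(2x) - 2 + e^(-2x))/4. Subtracting leaves 4/4 = 1.
So the two sides agree for every real x for which both sides are defined.

Conclusion: Yes, this is an identity.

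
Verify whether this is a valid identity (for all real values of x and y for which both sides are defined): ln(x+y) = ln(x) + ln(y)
Claim: ln(x+y) = ln(x) + ln(y).
Test a specific point where both sides are defined: x = 2, y = 3/2.
LHS = ln(x+y) ≈ 1.2528
RHS = ln(x) + ln(y) ≈ 1.0986
Since 1.2528 ≠ 1.0986, the equation fails at this point, so it cannot hold for all real values of x and y for which both sides are defined.
ln(x) + ln(y) = ln(xy), not ln(x+y).

Conclusion: No, this is NOT an identity.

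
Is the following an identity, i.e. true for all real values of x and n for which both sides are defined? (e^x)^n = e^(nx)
Claim: (e^x)^n = e^(nx).
Reasoning: e^x is a positive real number, and for a positive base B and real exponent n, B^n = e^(n·ln B). With B = e^x, ln B = x, so (e^x)^n = e^(n·x).
So the two sides agree for all real values of x and n for which both sides are defined.

Conclusion: Yes, this is an identity.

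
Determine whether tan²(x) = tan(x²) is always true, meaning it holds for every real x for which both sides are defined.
Claim: tan²(x) = tan(x²).
Test a specific point where both sides are defined: x = -π/4.
LHS = tan²(x) ≈ 1.0000
RHS = tan(x²) ≈ 0.7092
Since 1.0000 ≠ 0.7092, the equation fails at this point, so it cannot hold for every real x for which both sides are defined.
tan²(x) means (tan x)², squaring the output; tan(x²) squares the input. These are different functions.

Conclusion: No, this is NOT an identity.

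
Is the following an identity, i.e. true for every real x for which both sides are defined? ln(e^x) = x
Yes, this is an identity.

Claim: ln(e^x) = x.
Reasoning: ln is the inverse of the exponential: ln(e^x) asks for the exponent p with e^p = e^x, and since e^p is one-to-one that exponent is p = x.
So the two sides agree for every real x for which both sides are defined.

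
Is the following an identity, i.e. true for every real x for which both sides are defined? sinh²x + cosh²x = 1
No, this is NOT an identity.

Claim: sinh²x + cosh²x = 1.
Test a specific point where both sides are defined: x = -3.
LHS = sinh²x + cosh²x ≈ 201.7156
RHS = 1 ≈ 1.0000
Since 201.7156 ≠ 1.0000, the equation fails at this point, so it cannot hold for every real x for which both sides are defined.
The correct hyperbolic identity is cosh²x - sinh²x = 1 (a difference); the sum sinh²x + cosh²x equals cosh(2x).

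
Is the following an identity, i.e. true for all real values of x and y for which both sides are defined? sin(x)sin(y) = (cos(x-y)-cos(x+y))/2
Claim: sin(x)sin(y) = (cos(x-y)-cos(x+y))/2.
Reasoning: cos(x-y) = cos(x)cos(y) + sin(x)sin(y) and cos(x+y) = cos(x)cos(y) - sin(x)sin(y). Subtracting, cos(x-y) - cos(x+y) = 2sin(x)sin(y); divide by 2.
So the two sides agree for all real values of x and y for which both sides are defined.

Conclusion: Yes, this is an identity.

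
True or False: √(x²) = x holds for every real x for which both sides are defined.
Claim: √(x²) = x.
Test a specific point where both sides are defined: x = -2.
LHS = √(x²) ≈ 2.0000
RHS = x ≈ -2.0000
Since 2.0000 ≠ -2.0000, the equation fails at this point, so it cannot hold for every real x for which both sides are defined.
√(x²) = |x|, which differs from x whenever x < 0 (both sides are defined for every real x).

Conclusion: False.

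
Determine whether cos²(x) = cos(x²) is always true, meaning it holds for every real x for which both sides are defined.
Claim: cos²(x) = cos(x²).
Test a specific point where both sides are defined: x = π/6.
LHS = cos²(x) ≈ 0.7500
RHS = cos(x²) ≈ 0.9627
Since 0.7500 ≠ 0.9627, the equation fails at this point, so it cannot hold for every real x for which both sides are defined.
cos²(x) means (cos x)², squaring the output; cos(x²) squares the input. These are different functions.

Conclusion: No, this is NOT an identity.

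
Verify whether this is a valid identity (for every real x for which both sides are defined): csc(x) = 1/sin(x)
Claim: csc(x) = 1/sin(x).
Reasoning: csc(x) is by definition the reciprocal of sin(x), wherever sin(x) ≠ 0.
So the two sides agree for every real x for which both sides are defined.

Conclusion: Yes, this is an identity.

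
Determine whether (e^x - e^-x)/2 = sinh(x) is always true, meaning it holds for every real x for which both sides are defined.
Claim: (e^x - e^-x)/2 = sinh(x).
Reasoning: This is exactly the definition of the hyperbolic sine: sinh(x) := (e^x - e^-x)/2.
So the two sides agree for every real x for which both sides are defined.

Conclusion: Yes, this is an identity.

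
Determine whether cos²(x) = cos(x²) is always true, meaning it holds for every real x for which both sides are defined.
No, this is NOT an identity.

Claim: cos²(x) = cos(x²).
Test a specific point where both sides are defined: x = -π/6.
LHS = cos²(x) ≈ 0.7500
RHS = cos(x²) ≈ 0.9627
Since 0.7500 ≠ 0.9627, the equation fails at this point, so it cannot hold for every real x for which both sides are defined.
cos²(x) means (cos x)², squaring the output; cos(x²) squares the input. These are different functions.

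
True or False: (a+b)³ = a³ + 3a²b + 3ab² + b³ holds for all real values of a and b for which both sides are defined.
True.

Claim: (a+b)³ = a³ + 3a²b + 3ab² + b³.
Reasoning: (a+b)³ = (a+b)(a+b)² = (a+b)(a² + 2ab + b²) = a³ + 2a²b + ab² + a²b + 2ab² + b³ = a³ + 3a²b + 3ab² + b³.
So the two sides agree for all real values of a and b for which both sides are defined.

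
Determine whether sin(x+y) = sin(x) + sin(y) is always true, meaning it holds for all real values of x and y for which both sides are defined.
Claim: sin(x+y) = sin(x) + sin(y).
Test a specific point where both sides are defined: x = 2π/3, y = π/4.
LHS = sin(x+y) ≈ 0.2588
RHS = sin(x) + sin(y) ≈ 1.5731
Since 0.2588 ≠ 1.5731, the equation fails at this point, so it cannot hold for all real values of x and y for which both sides are defined.
The correct expansion is sin(x+y) = sin(x)cos(y) + cos(x)sin(y); sine is not additive.

Conclusion: No, this is NOT an identity.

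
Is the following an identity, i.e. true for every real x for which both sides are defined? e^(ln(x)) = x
Claim: e^(ln(x)) = x.
Reasoning: For x > 0, ln(x) is by definition the exponent p such that e^p = x. Raising e to that exponent therefore returns x: e^(ln x) = x.
So the two sides agree for every real x for which both sides are defined.

Conclusion: Yes, this is an identity.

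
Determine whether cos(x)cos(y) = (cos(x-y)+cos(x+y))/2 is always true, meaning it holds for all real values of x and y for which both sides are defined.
Yes, this is an identity.

Claim: cos(x)cos(y) = (cos(x-y)+cos(x+y))/2.
Reasoning: cos(x-y) = cos(x)cos(y) + sin(x)sin(y) and cos(x+y) = cos(x)cos(y) - sin(x)sin(y). Adding, cos(x-y) + cos(x+y) = 2cos(x)cos(y); divide by 2.
So the two sides agree for all real values of x and y for which both sides are defined.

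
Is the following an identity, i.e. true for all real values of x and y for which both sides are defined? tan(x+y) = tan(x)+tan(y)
No, this is NOT an identity.

Claim: tan(x+y) = tan(x)+tan(y).
Test a specific point where both sides are defined: x = -π/6, y = 3π/4.
LHS = tan(x+y) ≈ -3.7321
RHS = tan(x)+tan(y) ≈ -1.5774
Since -3.7321 ≠ -1.5774, the equation fails at this point, so it cannot hold for all real values of x and y for which both sides are defined.
The correct formula is tan(x+y) = (tan(x) + tan(y))/(1 - tan(x)tan(y)).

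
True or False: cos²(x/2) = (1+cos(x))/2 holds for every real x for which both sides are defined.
True.

Claim: cos²(x/2) = (1+cos(x))/2.
Reasoning: Use cos(2θ) = 2cos²θ - 1 with θ = x/2: cos(x) = 2cos²(x/2) - 1. Solving for cos²(x/2) gives (1 + cos(x))/2.
So the two sides agree for every real x for which both sides are defined.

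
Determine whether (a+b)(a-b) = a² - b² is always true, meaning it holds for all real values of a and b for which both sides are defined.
Yes, this is an identity.

Claim: (a+b)(a-b) = a² - b².
Reasoning: Expand: (a+b)(a-b) = a² - ab + ba - b² = a² - b² (the cross terms cancel).
So the two sides agree for all real values of a and b for which both sides are defined.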